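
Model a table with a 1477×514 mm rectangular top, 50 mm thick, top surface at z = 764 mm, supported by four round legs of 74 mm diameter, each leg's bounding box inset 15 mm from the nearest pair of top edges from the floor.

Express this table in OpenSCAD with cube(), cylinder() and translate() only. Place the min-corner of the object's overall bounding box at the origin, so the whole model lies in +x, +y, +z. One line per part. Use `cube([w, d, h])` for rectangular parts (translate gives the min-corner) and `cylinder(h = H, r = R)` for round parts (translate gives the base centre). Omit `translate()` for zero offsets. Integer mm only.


translate([0, 0, 714]) cube([1477, 514, 50]);
translate([52, 52, 0]) cylinder(h = 714, r = 37);
translate([1425, 52, 0]) cylinder(h = 714, r = 37);
translate([52, 462, 0]) cylinder(h = 714, r = 37);
translate([1425, 462, 0]) cylinder(h = 714, r = 37);


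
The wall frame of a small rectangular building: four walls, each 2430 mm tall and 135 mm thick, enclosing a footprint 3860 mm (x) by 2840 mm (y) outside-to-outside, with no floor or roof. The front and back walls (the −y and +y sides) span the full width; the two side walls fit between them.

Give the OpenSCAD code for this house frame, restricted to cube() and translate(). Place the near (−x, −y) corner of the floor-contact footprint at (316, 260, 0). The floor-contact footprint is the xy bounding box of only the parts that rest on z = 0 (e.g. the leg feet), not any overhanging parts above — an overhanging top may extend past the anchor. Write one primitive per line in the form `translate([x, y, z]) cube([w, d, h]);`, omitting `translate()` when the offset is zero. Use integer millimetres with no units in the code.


translate([316, 260, 0]) cube([3860, 135, 2430]);
translate([316, 2965, 0]) cube([3860, 135, 2430]);
translate([316, 395, 0]) cube([135, 2570, 2430]);
translate([4041, 395, 0]) cube([135, 2570, 2430]);


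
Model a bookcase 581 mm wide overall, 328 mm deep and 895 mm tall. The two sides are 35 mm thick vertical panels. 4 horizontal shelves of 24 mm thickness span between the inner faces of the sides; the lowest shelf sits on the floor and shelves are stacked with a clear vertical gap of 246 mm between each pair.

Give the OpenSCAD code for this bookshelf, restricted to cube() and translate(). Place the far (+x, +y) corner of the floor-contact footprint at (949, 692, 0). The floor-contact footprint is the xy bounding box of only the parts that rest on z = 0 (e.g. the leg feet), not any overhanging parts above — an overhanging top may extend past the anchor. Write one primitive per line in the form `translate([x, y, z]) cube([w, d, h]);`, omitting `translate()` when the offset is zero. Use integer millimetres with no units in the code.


translate([368, 364, 0]) cube([35, 328, 895]);
translate([914, 364, 0]) cube([35, 328, 895]);
translate([403, 364, 0]) cube([511, 328, 24]);
translate([403, 364, 270]) cube([511, 328, 24]);
translate([403, 364, 540]) cube([511, 328, 24]);
translate([403, 364, 810]) cube([511, 328, 24]);


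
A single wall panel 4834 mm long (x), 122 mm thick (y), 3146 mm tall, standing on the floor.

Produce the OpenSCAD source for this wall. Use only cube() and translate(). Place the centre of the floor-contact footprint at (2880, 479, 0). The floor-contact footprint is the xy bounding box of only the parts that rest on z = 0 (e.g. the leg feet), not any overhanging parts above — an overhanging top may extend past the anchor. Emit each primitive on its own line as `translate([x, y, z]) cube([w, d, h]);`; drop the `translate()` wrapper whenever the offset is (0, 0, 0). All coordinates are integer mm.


translate([463, 418, 0]) cube([4834, 122, 3146]);


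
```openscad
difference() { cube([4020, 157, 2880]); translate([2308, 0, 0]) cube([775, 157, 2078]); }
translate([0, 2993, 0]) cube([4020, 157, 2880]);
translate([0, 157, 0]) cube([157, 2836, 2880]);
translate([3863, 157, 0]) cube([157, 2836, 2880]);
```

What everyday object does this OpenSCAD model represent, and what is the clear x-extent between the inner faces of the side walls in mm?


A single room. The interior width is 3706 mm.

Four walls enclosing a rectangle with a door in the front wall — a room. Outside width 4020 minus two 157 mm walls gives 3706 mm.


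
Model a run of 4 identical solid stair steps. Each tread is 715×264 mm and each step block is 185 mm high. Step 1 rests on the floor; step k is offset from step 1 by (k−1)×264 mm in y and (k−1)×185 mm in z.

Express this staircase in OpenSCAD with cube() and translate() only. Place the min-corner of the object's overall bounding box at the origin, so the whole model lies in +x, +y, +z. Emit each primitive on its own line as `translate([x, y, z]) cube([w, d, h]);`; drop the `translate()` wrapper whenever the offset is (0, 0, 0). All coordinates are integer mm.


cube([715, 264, 185]);
translate([0, 264, 185]) cube([715, 264, 185]);
translate([0, 528, 370]) cube([715, 264, 185]);
translate([0, 792, 555]) cube([715, 264, 185]);


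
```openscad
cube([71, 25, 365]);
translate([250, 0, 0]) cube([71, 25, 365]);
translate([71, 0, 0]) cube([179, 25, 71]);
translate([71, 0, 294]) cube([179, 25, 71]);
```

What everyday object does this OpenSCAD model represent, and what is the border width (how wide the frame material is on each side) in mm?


A picture frame. The border width is 71 mm.

Four thin pieces enclosing a rectangular opening — a picture frame. The two full-height stiles are 365 mm tall; the top rail sits at z = 294 and is 71 mm tall, so the border above the opening is 365 − 294 = 71 mm, matching the stile x-width.


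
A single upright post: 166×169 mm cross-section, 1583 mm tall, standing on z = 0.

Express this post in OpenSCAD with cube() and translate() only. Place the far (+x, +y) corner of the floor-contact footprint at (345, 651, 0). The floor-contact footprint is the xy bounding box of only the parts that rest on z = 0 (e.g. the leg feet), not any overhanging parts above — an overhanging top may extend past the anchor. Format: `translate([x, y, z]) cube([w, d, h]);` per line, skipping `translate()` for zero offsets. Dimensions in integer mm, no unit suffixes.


translate([179, 482, 0]) cube([166, 169, 1583]);


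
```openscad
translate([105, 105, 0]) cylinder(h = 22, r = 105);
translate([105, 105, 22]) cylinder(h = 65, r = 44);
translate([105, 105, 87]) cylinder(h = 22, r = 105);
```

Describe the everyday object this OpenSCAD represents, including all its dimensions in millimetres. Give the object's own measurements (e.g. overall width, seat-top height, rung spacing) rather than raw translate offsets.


A spool: two coaxial disc flanges of radius 105 mm and thickness 22 mm, joined by a core cylinder of radius 44 mm and height 65 mm. The lower flange rests on z = 0 and the three cylinders share a vertical axis.


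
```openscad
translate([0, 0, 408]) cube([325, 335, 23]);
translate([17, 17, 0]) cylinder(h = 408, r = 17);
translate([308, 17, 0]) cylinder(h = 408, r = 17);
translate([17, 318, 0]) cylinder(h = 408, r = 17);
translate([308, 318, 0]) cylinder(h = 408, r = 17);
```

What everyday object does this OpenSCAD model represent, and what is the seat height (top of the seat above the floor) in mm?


A stool. The seat height is 431 mm.

A 325×335×23 slab at z = 408 on four corner cylinders — a stool. The seat top is 408 + 23 = 431 mm.


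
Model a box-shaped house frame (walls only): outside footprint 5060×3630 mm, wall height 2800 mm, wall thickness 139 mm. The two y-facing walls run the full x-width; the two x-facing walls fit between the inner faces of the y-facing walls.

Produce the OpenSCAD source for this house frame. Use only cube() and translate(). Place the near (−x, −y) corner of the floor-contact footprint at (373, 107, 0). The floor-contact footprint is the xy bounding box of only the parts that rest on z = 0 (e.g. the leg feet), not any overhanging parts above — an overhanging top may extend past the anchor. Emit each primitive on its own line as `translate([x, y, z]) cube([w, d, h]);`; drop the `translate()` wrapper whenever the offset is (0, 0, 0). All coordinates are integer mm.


translate([373, 107, 0]) cube([5060, 139, 2800]);
translate([373, 3598, 0]) cube([5060, 139, 2800]);
translate([373, 246, 0]) cube([139, 3352, 2800]);
translate([5294, 246, 0]) cube([139, 3352, 2800]);


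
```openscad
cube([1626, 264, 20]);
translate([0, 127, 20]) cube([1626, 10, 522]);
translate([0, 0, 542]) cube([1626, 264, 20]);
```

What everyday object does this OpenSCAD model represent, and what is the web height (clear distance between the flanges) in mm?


An I-beam. The web height is 522 mm.

Two wide flanges with a thin centred web — an I-beam. Overall 562 mm minus two 20 mm flanges gives a web of 562 − 2·20 = 522 mm.


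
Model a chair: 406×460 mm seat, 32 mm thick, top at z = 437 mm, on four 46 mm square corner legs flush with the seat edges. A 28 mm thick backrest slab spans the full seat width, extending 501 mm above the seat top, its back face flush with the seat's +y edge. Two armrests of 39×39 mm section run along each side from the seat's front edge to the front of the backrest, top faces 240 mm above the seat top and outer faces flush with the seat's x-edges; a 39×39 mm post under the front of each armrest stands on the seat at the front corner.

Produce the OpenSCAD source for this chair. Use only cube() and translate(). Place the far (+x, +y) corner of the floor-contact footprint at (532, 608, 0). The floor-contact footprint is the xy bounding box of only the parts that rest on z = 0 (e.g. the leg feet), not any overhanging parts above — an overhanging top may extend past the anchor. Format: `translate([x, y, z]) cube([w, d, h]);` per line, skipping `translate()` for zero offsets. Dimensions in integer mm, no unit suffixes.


translate([126, 148, 405]) cube([406, 460, 32]);
translate([126, 148, 0]) cube([46, 46, 405]);
translate([486, 148, 0]) cube([46, 46, 405]);
translate([126, 562, 0]) cube([46, 46, 405]);
translate([486, 562, 0]) cube([46, 46, 405]);
translate([126, 580, 437]) cube([406, 28, 501]);
translate([126, 148, 638]) cube([39, 432, 39]);
translate([493, 148, 638]) cube([39, 432, 39]);
translate([126, 148, 437]) cube([39, 39, 201]);
translate([493, 148, 437]) cube([39, 39, 201]);


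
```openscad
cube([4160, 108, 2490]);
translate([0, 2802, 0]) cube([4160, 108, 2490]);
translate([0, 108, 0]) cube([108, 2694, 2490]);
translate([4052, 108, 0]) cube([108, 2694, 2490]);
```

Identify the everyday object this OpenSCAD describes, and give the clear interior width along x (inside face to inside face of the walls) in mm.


A house (or room) frame. The interior width is 3944 mm.

Four 2490 mm walls enclosing a rectangle with no floor or roof — a room or house frame. Outside width is 4160 mm and wall thickness is 108 mm, so the interior width is 4160 − 2 × 108 = 3944 mm.


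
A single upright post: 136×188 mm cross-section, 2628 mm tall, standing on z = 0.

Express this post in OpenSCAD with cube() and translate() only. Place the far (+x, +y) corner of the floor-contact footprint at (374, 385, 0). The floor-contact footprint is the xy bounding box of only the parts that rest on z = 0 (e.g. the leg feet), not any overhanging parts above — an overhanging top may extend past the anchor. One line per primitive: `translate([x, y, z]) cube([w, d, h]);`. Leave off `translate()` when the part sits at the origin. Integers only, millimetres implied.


translate([238, 197, 0]) cube([136, 188, 2628]);


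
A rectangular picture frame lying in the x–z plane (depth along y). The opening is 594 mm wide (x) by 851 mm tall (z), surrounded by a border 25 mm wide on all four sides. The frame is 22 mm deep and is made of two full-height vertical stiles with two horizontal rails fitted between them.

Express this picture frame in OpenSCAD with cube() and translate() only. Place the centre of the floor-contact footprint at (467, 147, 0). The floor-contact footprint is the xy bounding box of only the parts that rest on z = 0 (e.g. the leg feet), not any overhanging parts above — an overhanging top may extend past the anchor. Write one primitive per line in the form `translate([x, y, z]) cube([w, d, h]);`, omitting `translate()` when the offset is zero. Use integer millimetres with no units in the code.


translate([145, 136, 0]) cube([25, 22, 901]);
translate([764, 136, 0]) cube([25, 22, 901]);
translate([170, 136, 0]) cube([594, 22, 25]);
translate([170, 136, 876]) cube([594, 22, 25]);


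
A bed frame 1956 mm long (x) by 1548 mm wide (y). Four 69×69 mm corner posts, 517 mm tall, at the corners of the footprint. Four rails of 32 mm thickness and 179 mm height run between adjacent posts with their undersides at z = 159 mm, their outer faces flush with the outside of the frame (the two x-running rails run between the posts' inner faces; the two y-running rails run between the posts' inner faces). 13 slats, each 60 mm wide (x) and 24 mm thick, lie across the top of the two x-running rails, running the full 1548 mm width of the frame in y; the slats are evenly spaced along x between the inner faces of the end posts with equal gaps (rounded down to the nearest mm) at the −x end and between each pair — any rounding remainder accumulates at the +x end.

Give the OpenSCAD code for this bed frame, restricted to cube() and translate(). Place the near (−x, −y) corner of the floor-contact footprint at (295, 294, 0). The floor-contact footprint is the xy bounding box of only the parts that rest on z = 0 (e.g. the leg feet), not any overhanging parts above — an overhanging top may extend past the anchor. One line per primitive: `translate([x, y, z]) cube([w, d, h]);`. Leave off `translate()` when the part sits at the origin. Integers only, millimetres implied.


translate([295, 294, 0]) cube([69, 69, 517]);
translate([295, 1773, 0]) cube([69, 69, 517]);
translate([2182, 294, 0]) cube([69, 69, 517]);
translate([2182, 1773, 0]) cube([69, 69, 517]);
translate([364, 294, 159]) cube([1818, 32, 179]);
translate([364, 1810, 159]) cube([1818, 32, 179]);
translate([295, 363, 159]) cube([32, 1410, 179]);
translate([2219, 363, 159]) cube([32, 1410, 179]);
translate([438, 294, 338]) cube([60, 1548, 24]);
translate([572, 294, 338]) cube([60, 1548, 24]);
translate([706, 294, 338]) cube([60, 1548, 24]);
translate([840, 294, 338]) cube([60, 1548, 24]);
translate([974, 294, 338]) cube([60, 1548, 24]);
translate([1108, 294, 338]) cube([60, 1548, 24]);
translate([1242, 294, 338]) cube([60, 1548, 24]);
translate([1376, 294, 338]) cube([60, 1548, 24]);
translate([1510, 294, 338]) cube([60, 1548, 24]);
translate([1644, 294, 338]) cube([60, 1548, 24]);
translate([1778, 294, 338]) cube([60, 1548, 24]);
translate([1912, 294, 338]) cube([60, 1548, 24]);
translate([2046, 294, 338]) cube([60, 1548, 24]);


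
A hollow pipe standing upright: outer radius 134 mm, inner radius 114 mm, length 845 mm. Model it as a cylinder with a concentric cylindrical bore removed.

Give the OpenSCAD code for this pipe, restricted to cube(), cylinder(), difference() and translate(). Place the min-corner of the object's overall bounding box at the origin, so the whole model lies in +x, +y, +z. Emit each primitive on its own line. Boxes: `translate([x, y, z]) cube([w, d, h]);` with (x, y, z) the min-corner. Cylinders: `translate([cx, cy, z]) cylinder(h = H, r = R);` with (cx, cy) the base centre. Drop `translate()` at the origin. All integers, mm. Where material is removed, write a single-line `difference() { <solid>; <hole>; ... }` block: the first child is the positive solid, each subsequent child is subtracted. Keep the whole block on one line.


difference() { translate([134, 134, 0]) cylinder(h = 845, r = 134); translate([134, 134, 0]) cylinder(h = 845, r = 114); }


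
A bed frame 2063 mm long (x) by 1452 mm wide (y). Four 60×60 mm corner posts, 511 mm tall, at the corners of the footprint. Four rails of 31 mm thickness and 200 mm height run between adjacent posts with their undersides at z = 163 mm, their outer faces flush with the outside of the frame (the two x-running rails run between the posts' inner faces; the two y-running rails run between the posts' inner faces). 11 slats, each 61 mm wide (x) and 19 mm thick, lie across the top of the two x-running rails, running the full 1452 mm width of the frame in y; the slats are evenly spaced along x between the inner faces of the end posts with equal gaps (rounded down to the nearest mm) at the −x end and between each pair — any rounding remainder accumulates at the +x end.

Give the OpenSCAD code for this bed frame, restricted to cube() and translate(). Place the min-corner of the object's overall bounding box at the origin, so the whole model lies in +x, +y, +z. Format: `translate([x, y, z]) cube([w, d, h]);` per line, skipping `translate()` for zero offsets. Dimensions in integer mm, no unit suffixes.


// slat z = rail_z + rail_h = 163 + 200 = 363
// slat gap = ⌊(1943 − 11·61) / 12⌋ = 106
cube([60, 60, 511]);
translate([0, 1392, 0]) cube([60, 60, 511]);
translate([2003, 0, 0]) cube([60, 60, 511]);
translate([2003, 1392, 0]) cube([60, 60, 511]);
translate([60, 0, 163]) cube([1943, 31, 200]);
translate([60, 1421, 163]) cube([1943, 31, 200]);
translate([0, 60, 163]) cube([31, 1332, 200]);
translate([2032, 60, 163]) cube([31, 1332, 200]);
translate([166, 0, 363]) cube([61, 1452, 19]);
translate([333, 0, 363]) cube([61, 1452, 19]);
translate([500, 0, 363]) cube([61, 1452, 19]);
translate([667, 0, 363]) cube([61, 1452, 19]);
translate([834, 0, 363]) cube([61, 1452, 19]);
translate([1001, 0, 363]) cube([61, 1452, 19]);
translate([1168, 0, 363]) cube([61, 1452, 19]);
translate([1335, 0, 363]) cube([61, 1452, 19]);
translate([1502, 0, 363]) cube([61, 1452, 19]);
translate([1669, 0, 363]) cube([61, 1452, 19]);
translate([1836, 0, 363]) cube([61, 1452, 19]);


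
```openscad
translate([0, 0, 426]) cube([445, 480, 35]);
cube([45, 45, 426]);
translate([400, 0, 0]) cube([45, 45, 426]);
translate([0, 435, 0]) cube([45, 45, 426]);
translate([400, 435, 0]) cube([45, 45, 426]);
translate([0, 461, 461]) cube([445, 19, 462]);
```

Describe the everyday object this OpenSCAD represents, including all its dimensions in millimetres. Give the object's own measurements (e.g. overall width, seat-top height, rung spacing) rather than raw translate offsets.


A chair. The seat is a 445×480×35 mm slab with its top at z = 461 mm, on four 45×45 mm corner legs (flush with the seat edges, standing on z = 0). A flat backrest 19 mm thick, 462 mm tall, spans the full seat width and rises from the seat top along its +y edge, rear face flush with the rear of the seat.


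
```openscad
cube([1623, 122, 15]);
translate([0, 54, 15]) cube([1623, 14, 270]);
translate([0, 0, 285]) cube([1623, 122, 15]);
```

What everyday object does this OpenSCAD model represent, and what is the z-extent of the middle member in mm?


An I-beam. The web height is 270 mm.

Two wide flanges with a thin centred web — an I-beam. Overall 300 mm minus two 15 mm flanges gives a web of 300 − 2·15 = 270 mm.


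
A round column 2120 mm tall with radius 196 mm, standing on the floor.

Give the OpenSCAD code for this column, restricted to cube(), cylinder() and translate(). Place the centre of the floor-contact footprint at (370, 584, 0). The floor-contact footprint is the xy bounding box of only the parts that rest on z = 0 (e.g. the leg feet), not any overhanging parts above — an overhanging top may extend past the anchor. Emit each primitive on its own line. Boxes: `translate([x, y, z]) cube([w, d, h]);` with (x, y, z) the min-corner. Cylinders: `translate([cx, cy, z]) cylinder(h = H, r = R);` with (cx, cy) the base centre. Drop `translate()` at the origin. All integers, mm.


translate([370, 584, 0]) cylinder(h = 2120, r = 196);


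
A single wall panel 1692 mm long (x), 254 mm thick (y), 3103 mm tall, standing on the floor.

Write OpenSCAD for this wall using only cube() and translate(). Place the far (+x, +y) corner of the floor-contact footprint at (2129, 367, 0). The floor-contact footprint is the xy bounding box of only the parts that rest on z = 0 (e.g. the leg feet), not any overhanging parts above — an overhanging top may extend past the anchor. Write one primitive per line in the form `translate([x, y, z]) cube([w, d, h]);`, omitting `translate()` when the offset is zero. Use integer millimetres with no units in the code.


translate([437, 113, 0]) cube([1692, 254, 3103]);


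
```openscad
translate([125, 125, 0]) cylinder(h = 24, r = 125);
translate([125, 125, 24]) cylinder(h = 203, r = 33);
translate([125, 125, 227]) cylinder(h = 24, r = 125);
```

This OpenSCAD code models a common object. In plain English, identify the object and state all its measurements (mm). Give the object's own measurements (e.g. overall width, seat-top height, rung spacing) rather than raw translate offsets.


A spool: two coaxial disc flanges of radius 125 mm and thickness 24 mm, joined by a core cylinder of radius 33 mm and height 203 mm. The lower flange rests on z = 0 and the three cylinders share a vertical axis.


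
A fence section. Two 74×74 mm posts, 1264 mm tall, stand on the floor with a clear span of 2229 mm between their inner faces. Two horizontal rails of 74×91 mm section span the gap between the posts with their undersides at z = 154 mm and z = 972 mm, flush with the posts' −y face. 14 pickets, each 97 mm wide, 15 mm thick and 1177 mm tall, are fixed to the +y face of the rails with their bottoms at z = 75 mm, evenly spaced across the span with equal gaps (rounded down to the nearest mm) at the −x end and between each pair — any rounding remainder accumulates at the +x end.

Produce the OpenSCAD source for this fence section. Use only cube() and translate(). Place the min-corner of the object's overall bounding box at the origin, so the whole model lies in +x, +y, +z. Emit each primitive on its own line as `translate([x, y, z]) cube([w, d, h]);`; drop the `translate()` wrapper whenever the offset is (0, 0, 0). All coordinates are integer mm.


cube([74, 74, 1264]);
translate([2303, 0, 0]) cube([74, 74, 1264]);
translate([74, 0, 154]) cube([2229, 74, 91]);
translate([74, 0, 972]) cube([2229, 74, 91]);
translate([132, 74, 75]) cube([97, 15, 1177]);
translate([287, 74, 75]) cube([97, 15, 1177]);
translate([442, 74, 75]) cube([97, 15, 1177]);
translate([597, 74, 75]) cube([97, 15, 1177]);
translate([752, 74, 75]) cube([97, 15, 1177]);
translate([907, 74, 75]) cube([97, 15, 1177]);
translate([1062, 74, 75]) cube([97, 15, 1177]);
translate([1217, 74, 75]) cube([97, 15, 1177]);
translate([1372, 74, 75]) cube([97, 15, 1177]);
translate([1527, 74, 75]) cube([97, 15, 1177]);
translate([1682, 74, 75]) cube([97, 15, 1177]);
translate([1837, 74, 75]) cube([97, 15, 1177]);
translate([1992, 74, 75]) cube([97, 15, 1177]);
translate([2147, 74, 75]) cube([97, 15, 1177]);


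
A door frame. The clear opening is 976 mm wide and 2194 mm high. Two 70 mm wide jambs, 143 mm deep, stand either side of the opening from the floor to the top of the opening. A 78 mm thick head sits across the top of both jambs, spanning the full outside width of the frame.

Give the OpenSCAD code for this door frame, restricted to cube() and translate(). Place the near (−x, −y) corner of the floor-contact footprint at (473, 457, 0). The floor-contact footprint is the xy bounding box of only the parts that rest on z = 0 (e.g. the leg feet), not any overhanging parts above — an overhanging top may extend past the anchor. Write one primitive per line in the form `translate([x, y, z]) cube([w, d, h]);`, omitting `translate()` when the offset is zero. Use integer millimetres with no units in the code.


translate([473, 457, 0]) cube([70, 143, 2194]);
translate([1519, 457, 0]) cube([70, 143, 2194]);
translate([473, 457, 2194]) cube([1116, 143, 78]);


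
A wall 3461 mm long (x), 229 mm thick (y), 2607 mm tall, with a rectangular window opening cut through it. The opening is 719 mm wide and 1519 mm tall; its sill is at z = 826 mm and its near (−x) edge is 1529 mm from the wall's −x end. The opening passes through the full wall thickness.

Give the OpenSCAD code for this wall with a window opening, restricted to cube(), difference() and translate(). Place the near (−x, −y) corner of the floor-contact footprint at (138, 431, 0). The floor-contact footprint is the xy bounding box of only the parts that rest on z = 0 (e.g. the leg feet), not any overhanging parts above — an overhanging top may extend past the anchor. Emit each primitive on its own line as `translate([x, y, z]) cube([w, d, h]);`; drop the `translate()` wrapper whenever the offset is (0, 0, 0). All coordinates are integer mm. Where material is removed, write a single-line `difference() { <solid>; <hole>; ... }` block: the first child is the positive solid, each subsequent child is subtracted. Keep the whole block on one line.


difference() { translate([138, 431, 0]) cube([3461, 229, 2607]); translate([1667, 431, 826]) cube([719, 229, 1519]); }


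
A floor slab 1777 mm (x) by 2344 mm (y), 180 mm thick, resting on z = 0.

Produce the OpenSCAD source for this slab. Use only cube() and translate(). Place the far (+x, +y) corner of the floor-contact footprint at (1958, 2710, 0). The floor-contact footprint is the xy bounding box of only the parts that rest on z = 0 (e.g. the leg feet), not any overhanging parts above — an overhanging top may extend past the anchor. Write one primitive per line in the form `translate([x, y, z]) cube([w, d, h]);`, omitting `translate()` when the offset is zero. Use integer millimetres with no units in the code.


translate([181, 366, 0]) cube([1777, 2344, 180]);


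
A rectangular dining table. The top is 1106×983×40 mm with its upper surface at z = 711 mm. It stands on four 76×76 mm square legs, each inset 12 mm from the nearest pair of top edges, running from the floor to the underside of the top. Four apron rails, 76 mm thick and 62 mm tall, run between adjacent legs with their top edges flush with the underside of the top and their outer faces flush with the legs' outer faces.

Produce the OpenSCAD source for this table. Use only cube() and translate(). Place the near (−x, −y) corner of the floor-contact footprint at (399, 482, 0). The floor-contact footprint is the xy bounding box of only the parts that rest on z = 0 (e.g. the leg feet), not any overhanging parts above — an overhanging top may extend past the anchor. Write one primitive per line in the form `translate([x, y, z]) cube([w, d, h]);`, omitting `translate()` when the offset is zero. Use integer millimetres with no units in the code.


// leg_h = 711 - 40 = 671
// apron z = 671 - 62 = 609
translate([387, 470, 671]) cube([1106, 983, 40]);
translate([399, 482, 0]) cube([76, 76, 671]);
translate([1405, 482, 0]) cube([76, 76, 671]);
translate([399, 1365, 0]) cube([76, 76, 671]);
translate([1405, 1365, 0]) cube([76, 76, 671]);
translate([475, 482, 609]) cube([930, 76, 62]);
translate([475, 1365, 609]) cube([930, 76, 62]);
translate([399, 558, 609]) cube([76, 807, 62]);
translate([1405, 558, 609]) cube([76, 807, 62]);


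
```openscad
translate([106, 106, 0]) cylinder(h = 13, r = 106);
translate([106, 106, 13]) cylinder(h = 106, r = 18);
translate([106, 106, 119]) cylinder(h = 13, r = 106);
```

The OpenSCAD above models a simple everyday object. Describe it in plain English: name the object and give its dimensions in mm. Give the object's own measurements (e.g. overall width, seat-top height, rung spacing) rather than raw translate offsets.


A spool: two coaxial disc flanges of radius 106 mm and thickness 13 mm, joined by a core cylinder of radius 18 mm and height 106 mm. The lower flange rests on z = 0 and the three cylinders share a vertical axis.


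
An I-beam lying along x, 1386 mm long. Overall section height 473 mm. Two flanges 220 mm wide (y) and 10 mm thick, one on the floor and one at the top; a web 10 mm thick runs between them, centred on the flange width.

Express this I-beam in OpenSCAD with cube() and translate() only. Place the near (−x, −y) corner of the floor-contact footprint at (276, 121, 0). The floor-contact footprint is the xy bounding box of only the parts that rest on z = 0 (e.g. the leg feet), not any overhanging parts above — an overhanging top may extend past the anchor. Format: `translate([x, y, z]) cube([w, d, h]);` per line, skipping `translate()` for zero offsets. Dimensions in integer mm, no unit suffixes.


translate([276, 121, 0]) cube([1386, 220, 10]);
translate([276, 226, 10]) cube([1386, 10, 453]);
translate([276, 121, 463]) cube([1386, 220, 10]);


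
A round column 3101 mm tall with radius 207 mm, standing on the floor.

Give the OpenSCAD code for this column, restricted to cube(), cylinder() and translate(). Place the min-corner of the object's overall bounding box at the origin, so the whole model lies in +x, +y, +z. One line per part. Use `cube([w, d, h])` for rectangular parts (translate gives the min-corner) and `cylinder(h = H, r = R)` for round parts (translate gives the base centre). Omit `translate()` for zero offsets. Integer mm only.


translate([207, 207, 0]) cylinder(h = 3101, r = 207);


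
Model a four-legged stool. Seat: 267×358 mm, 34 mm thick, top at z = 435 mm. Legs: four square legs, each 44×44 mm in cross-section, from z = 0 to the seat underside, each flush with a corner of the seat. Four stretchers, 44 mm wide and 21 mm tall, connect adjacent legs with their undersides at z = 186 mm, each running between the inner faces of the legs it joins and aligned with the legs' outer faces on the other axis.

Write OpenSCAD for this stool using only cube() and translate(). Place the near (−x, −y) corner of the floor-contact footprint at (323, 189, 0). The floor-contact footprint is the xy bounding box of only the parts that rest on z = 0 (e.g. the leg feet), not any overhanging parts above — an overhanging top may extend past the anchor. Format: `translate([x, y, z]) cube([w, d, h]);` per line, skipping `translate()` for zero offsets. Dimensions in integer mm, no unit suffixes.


// leg_h = 435 - 34 = 401
// stretcher span = 267 - 2*44 = 179
translate([323, 189, 401]) cube([267, 358, 34]);
translate([323, 189, 0]) cube([44, 44, 401]);
translate([546, 189, 0]) cube([44, 44, 401]);
translate([323, 503, 0]) cube([44, 44, 401]);
translate([546, 503, 0]) cube([44, 44, 401]);
translate([367, 189, 186]) cube([179, 44, 21]);
translate([367, 503, 186]) cube([179, 44, 21]);
translate([323, 233, 186]) cube([44, 270, 21]);
translate([546, 233, 186]) cube([44, 270, 21]);


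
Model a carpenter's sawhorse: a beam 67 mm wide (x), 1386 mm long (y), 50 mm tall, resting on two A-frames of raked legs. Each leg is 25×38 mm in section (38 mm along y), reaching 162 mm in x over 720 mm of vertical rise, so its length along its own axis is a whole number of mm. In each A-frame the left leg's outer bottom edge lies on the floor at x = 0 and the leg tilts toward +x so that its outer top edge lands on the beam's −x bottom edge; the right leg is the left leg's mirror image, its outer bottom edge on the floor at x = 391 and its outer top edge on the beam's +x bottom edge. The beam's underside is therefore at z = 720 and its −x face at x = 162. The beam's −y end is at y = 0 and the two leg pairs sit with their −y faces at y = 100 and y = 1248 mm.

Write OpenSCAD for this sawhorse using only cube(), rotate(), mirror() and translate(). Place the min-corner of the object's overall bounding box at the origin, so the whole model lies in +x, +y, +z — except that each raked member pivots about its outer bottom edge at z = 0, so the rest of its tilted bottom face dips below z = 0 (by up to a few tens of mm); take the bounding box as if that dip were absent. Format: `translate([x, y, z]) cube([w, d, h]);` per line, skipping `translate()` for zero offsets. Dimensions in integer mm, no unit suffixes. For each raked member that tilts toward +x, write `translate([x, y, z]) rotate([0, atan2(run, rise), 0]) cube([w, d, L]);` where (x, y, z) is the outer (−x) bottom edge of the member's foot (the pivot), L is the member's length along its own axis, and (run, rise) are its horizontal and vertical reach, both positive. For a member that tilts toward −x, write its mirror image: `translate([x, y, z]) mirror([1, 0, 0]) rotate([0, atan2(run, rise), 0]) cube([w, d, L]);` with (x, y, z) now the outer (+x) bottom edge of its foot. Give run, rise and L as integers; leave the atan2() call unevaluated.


// leg length = √(162² + 720²) = 738
// right-leg outer foot x = 2·162 + 67 = 391
// beam min-corner = (162, 0, 720)
translate([162, 0, 720]) cube([67, 1386, 50]);
translate([0, 100, 0]) rotate([0, atan2(162, 720), 0]) cube([25, 38, 738]);
translate([391, 100, 0]) mirror([1, 0, 0]) rotate([0, atan2(162, 720), 0]) cube([25, 38, 738]);
translate([0, 1248, 0]) rotate([0, atan2(162, 720), 0]) cube([25, 38, 738]);
translate([391, 1248, 0]) mirror([1, 0, 0]) rotate([0, atan2(162, 720), 0]) cube([25, 38, 738]);


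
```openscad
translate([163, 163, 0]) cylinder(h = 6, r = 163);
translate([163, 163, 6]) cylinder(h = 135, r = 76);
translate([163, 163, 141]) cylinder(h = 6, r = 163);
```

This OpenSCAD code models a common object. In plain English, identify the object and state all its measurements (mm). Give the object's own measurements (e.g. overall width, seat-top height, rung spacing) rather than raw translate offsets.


A spool: two coaxial disc flanges of radius 163 mm and thickness 6 mm, joined by a core cylinder of radius 76 mm and height 135 mm. The lower flange rests on z = 0 and the three cylinders share a vertical axis.


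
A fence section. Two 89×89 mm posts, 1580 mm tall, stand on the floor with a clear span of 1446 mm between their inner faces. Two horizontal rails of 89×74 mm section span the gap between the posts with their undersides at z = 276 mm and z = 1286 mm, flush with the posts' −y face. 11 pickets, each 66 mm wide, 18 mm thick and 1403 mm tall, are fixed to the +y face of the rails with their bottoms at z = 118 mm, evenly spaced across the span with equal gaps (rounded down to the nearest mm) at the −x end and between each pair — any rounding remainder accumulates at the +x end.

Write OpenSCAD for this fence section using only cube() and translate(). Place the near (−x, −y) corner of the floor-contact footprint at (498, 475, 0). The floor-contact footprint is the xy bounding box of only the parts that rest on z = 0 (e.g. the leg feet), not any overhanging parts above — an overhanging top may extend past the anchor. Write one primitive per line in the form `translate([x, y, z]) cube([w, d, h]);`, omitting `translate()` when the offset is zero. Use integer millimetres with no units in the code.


translate([498, 475, 0]) cube([89, 89, 1580]);
translate([2033, 475, 0]) cube([89, 89, 1580]);
translate([587, 475, 276]) cube([1446, 89, 74]);
translate([587, 475, 1286]) cube([1446, 89, 74]);
translate([647, 564, 118]) cube([66, 18, 1403]);
translate([773, 564, 118]) cube([66, 18, 1403]);
translate([899, 564, 118]) cube([66, 18, 1403]);
translate([1025, 564, 118]) cube([66, 18, 1403]);
translate([1151, 564, 118]) cube([66, 18, 1403]);
translate([1277, 564, 118]) cube([66, 18, 1403]);
translate([1403, 564, 118]) cube([66, 18, 1403]);
translate([1529, 564, 118]) cube([66, 18, 1403]);
translate([1655, 564, 118]) cube([66, 18, 1403]);
translate([1781, 564, 118]) cube([66, 18, 1403]);
translate([1907, 564, 118]) cube([66, 18, 1403]);


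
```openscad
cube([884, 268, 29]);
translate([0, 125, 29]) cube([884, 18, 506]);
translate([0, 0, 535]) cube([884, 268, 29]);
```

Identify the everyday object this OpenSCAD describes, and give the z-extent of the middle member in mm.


An I-beam. The web height is 506 mm.

Two wide flanges with a thin centred web — an I-beam. Overall 564 mm minus two 29 mm flanges gives a web of 564 − 2·29 = 506 mm.


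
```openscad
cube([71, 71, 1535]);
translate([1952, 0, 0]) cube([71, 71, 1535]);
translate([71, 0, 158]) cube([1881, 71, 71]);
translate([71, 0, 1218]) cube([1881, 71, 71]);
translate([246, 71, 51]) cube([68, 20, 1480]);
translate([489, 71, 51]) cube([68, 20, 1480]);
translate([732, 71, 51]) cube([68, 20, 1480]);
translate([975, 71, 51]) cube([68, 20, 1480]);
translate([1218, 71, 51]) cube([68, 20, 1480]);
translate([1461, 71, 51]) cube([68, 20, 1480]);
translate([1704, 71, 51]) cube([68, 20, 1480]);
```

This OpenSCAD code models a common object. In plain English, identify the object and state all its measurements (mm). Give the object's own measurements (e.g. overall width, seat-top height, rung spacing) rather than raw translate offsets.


A fence section. Two 71×71 mm posts, 1535 mm tall, stand on the floor with a clear span of 1881 mm between their inner faces. Two horizontal rails of 71×71 mm section span the gap between the posts with their undersides at z = 158 mm and z = 1218 mm, flush with the posts' −y face. 7 pickets, each 68 mm wide, 20 mm thick and 1480 mm tall, are fixed to the +y face of the rails with their bottoms at z = 51 mm, spaced across the span with a 175 mm gap after the −x post and between neighbouring pickets, with 180 mm left before the +x post.


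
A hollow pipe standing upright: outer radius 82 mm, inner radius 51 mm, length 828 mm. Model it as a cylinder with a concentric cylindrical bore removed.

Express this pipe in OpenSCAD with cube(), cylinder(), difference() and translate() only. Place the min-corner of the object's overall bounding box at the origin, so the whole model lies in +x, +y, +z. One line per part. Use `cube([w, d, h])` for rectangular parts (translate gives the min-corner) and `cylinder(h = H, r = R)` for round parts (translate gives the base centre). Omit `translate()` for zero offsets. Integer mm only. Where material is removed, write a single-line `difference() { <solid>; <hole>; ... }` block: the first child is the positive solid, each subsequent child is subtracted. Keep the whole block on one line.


difference() { translate([82, 82, 0]) cylinder(h = 828, r = 82); translate([82, 82, 0]) cylinder(h = 828, r = 51); }


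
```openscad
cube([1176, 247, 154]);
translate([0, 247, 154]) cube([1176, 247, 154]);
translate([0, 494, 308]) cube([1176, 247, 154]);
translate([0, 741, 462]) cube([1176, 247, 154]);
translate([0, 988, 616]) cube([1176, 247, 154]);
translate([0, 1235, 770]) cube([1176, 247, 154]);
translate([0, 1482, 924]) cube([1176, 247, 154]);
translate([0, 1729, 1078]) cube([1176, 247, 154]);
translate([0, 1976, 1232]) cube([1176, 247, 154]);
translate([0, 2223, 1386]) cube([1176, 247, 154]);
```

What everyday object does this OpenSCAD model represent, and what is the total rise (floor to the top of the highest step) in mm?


A staircase. The total rise is 1540 mm.

10 identical blocks, each offset up and back from the previous — a staircase. Each step is 154 mm tall and there are 10 of them, so the total rise is 10 × 154 = 1540 mm.


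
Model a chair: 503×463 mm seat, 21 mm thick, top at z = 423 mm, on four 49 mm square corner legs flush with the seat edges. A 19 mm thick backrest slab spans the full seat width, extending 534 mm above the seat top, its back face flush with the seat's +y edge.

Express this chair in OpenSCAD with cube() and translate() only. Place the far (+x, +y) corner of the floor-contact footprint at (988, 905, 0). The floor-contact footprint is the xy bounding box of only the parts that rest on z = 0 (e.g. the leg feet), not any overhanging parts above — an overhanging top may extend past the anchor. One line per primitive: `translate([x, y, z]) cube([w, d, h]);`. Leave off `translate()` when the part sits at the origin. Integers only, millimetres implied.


translate([485, 442, 402]) cube([503, 463, 21]);
translate([485, 442, 0]) cube([49, 49, 402]);
translate([939, 442, 0]) cube([49, 49, 402]);
translate([485, 856, 0]) cube([49, 49, 402]);
translate([939, 856, 0]) cube([49, 49, 402]);
translate([485, 886, 423]) cube([503, 19, 534]);


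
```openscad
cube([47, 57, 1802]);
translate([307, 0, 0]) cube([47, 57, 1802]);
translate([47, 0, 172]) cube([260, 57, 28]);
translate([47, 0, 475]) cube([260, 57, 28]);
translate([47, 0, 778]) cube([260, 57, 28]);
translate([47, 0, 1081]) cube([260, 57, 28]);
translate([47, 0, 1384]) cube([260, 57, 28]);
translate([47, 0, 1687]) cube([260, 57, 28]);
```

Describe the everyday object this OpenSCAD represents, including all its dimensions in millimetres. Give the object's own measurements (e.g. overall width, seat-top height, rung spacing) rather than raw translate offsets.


A straight ladder. Two 47×57 mm vertical rails, 1802 mm tall, stand 354 mm apart (outside-to-outside) with their front faces coplanar on the −y side. 6 rungs, each 57 mm deep and 28 mm tall, span between the inner faces of the rails, front faces flush with the rails. The lowest rung's underside is at z = 172 mm and rungs are spaced 303 mm apart (underside to underside).
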